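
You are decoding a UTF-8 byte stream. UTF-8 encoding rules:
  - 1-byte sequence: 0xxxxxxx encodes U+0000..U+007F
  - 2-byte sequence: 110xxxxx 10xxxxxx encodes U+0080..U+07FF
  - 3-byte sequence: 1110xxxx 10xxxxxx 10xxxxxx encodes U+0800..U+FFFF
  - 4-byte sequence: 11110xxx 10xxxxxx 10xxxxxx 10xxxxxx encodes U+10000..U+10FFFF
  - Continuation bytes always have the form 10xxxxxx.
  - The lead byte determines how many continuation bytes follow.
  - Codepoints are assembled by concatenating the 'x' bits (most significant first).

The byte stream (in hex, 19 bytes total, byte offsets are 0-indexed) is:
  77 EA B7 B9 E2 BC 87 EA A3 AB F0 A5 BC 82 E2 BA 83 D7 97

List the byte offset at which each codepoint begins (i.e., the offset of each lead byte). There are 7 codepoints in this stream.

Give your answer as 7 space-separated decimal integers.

Byte[0]=77: 1-byte ASCII. cp=U+0077
Byte[1]=EA: 3-byte lead, need 2 cont bytes. acc=0xA
Byte[2]=B7: continuation. acc=(acc<<6)|0x37=0x2B7
Byte[3]=B9: continuation. acc=(acc<<6)|0x39=0xADF9
Completed: cp=U+ADF9 (starts at byte 1)
Byte[4]=E2: 3-byte lead, need 2 cont bytes. acc=0x2
Byte[5]=BC: continuation. acc=(acc<<6)|0x3C=0xBC
Byte[6]=87: continuation. acc=(acc<<6)|0x07=0x2F07
Completed: cp=U+2F07 (starts at byte 4)
Byte[7]=EA: 3-byte lead, need 2 cont bytes. acc=0xA
Byte[8]=A3: continuation. acc=(acc<<6)|0x23=0x2A3
Byte[9]=AB: continuation. acc=(acc<<6)|0x2B=0xA8EB
Completed: cp=U+A8EB (starts at byte 7)
Byte[10]=F0: 4-byte lead, need 3 cont bytes. acc=0x0
Byte[11]=A5: continuation. acc=(acc<<6)|0x25=0x25
Byte[12]=BC: continuation. acc=(acc<<6)|0x3C=0x97C
Byte[13]=82: continuation. acc=(acc<<6)|0x02=0x25F02
Completed: cp=U+25F02 (starts at byte 10)
Byte[14]=E2: 3-byte lead, need 2 cont bytes. acc=0x2
Byte[15]=BA: continuation. acc=(acc<<6)|0x3A=0xBA
Byte[16]=83: continuation. acc=(acc<<6)|0x03=0x2E83
Completed: cp=U+2E83 (starts at byte 14)
Byte[17]=D7: 2-byte lead, need 1 cont bytes. acc=0x17
Byte[18]=97: continuation. acc=(acc<<6)|0x17=0x5D7
Completed: cp=U+05D7 (starts at byte 17)

Answer: 0 1 4 7 10 14 17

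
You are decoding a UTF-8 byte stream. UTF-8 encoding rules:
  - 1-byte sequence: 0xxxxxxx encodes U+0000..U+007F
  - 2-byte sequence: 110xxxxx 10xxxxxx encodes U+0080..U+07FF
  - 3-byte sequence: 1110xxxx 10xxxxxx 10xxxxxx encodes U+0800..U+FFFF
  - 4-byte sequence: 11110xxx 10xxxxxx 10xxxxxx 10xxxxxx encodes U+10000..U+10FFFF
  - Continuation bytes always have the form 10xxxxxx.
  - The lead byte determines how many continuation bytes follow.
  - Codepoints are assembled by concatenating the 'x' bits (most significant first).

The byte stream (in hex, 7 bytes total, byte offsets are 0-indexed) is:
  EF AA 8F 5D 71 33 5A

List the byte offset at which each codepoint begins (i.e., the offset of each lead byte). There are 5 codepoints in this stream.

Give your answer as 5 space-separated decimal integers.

Answer: 0 3 4 5 6

Derivation:
Byte[0]=EF: 3-byte lead, need 2 cont bytes. acc=0xF
Byte[1]=AA: continuation. acc=(acc<<6)|0x2A=0x3EA
Byte[2]=8F: continuation. acc=(acc<<6)|0x0F=0xFA8F
Completed: cp=U+FA8F (starts at byte 0)
Byte[3]=5D: 1-byte ASCII. cp=U+005D
Byte[4]=71: 1-byte ASCII. cp=U+0071
Byte[5]=33: 1-byte ASCII. cp=U+0033
Byte[6]=5A: 1-byte ASCII. cp=U+005A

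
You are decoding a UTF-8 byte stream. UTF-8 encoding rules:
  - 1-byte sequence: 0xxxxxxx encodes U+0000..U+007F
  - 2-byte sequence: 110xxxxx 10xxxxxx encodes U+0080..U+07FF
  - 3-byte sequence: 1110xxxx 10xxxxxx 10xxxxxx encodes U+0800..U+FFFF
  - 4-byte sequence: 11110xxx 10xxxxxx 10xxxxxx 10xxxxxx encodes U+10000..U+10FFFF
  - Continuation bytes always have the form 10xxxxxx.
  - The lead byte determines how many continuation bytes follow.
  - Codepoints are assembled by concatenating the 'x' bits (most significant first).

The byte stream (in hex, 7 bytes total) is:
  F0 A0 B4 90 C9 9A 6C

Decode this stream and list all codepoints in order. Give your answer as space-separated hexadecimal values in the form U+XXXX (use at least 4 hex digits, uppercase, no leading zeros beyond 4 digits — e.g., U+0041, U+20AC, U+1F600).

Answer: U+20D10 U+025A U+006C

Derivation:
Byte[0]=F0: 4-byte lead, need 3 cont bytes. acc=0x0
Byte[1]=A0: continuation. acc=(acc<<6)|0x20=0x20
Byte[2]=B4: continuation. acc=(acc<<6)|0x34=0x834
Byte[3]=90: continuation. acc=(acc<<6)|0x10=0x20D10
Completed: cp=U+20D10 (starts at byte 0)
Byte[4]=C9: 2-byte lead, need 1 cont bytes. acc=0x9
Byte[5]=9A: continuation. acc=(acc<<6)|0x1A=0x25A
Completed: cp=U+025A (starts at byte 4)
Byte[6]=6C: 1-byte ASCII. cp=U+006C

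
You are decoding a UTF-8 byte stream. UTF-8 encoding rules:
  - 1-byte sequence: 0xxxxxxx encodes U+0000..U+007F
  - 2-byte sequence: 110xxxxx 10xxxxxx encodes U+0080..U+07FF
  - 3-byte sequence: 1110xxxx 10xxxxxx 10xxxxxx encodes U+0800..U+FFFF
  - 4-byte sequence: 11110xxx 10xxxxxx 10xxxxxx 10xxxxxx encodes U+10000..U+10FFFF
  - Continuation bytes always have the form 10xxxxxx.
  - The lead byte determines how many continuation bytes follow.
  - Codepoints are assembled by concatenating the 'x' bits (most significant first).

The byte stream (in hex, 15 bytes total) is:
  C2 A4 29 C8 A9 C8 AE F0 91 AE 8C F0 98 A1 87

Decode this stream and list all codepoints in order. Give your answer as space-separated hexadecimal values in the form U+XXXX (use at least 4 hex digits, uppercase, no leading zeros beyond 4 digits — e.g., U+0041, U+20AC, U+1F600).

Byte[0]=C2: 2-byte lead, need 1 cont bytes. acc=0x2
Byte[1]=A4: continuation. acc=(acc<<6)|0x24=0xA4
Completed: cp=U+00A4 (starts at byte 0)
Byte[2]=29: 1-byte ASCII. cp=U+0029
Byte[3]=C8: 2-byte lead, need 1 cont bytes. acc=0x8
Byte[4]=A9: continuation. acc=(acc<<6)|0x29=0x229
Completed: cp=U+0229 (starts at byte 3)
Byte[5]=C8: 2-byte lead, need 1 cont bytes. acc=0x8
Byte[6]=AE: continuation. acc=(acc<<6)|0x2E=0x22E
Completed: cp=U+022E (starts at byte 5)
Byte[7]=F0: 4-byte lead, need 3 cont bytes. acc=0x0
Byte[8]=91: continuation. acc=(acc<<6)|0x11=0x11
Byte[9]=AE: continuation. acc=(acc<<6)|0x2E=0x46E
Byte[10]=8C: continuation. acc=(acc<<6)|0x0C=0x11B8C
Completed: cp=U+11B8C (starts at byte 7)
Byte[11]=F0: 4-byte lead, need 3 cont bytes. acc=0x0
Byte[12]=98: continuation. acc=(acc<<6)|0x18=0x18
Byte[13]=A1: continuation. acc=(acc<<6)|0x21=0x621
Byte[14]=87: continuation. acc=(acc<<6)|0x07=0x18847
Completed: cp=U+18847 (starts at byte 11)

Answer: U+00A4 U+0029 U+0229 U+022E U+11B8C U+18847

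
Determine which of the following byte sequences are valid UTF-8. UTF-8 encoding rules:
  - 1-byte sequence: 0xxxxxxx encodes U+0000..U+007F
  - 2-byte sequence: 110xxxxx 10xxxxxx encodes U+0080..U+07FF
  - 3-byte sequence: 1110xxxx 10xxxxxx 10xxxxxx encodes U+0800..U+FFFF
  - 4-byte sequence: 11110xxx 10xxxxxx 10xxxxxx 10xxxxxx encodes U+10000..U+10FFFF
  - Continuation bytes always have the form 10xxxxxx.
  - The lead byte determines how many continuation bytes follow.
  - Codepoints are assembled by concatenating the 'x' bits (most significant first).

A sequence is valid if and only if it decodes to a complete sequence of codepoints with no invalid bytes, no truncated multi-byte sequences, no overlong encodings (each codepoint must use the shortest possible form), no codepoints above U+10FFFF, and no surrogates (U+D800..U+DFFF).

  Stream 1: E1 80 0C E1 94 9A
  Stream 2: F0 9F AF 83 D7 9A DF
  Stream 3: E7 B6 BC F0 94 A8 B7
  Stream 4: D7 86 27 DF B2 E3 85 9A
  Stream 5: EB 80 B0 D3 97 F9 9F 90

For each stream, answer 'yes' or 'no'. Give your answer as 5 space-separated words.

Answer: no no yes yes no

Derivation:
Stream 1: error at byte offset 2. INVALID
Stream 2: error at byte offset 7. INVALID
Stream 3: decodes cleanly. VALID
Stream 4: decodes cleanly. VALID
Stream 5: error at byte offset 5. INVALID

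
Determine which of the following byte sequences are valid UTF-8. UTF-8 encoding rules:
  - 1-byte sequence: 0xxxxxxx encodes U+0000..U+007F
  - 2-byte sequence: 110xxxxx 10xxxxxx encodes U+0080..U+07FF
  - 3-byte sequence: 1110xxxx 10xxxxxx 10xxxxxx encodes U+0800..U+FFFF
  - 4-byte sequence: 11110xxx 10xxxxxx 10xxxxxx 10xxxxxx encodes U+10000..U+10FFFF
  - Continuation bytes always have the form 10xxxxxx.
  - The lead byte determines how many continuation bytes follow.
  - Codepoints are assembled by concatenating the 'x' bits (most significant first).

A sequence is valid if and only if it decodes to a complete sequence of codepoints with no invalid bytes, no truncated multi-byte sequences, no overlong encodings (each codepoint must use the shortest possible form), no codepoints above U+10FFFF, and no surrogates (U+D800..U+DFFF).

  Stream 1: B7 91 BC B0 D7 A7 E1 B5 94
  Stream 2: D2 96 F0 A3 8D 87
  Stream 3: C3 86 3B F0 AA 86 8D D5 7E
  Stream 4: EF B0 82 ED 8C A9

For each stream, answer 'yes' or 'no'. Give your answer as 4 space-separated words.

Stream 1: error at byte offset 0. INVALID
Stream 2: decodes cleanly. VALID
Stream 3: error at byte offset 8. INVALID
Stream 4: decodes cleanly. VALID

Answer: no yes no yes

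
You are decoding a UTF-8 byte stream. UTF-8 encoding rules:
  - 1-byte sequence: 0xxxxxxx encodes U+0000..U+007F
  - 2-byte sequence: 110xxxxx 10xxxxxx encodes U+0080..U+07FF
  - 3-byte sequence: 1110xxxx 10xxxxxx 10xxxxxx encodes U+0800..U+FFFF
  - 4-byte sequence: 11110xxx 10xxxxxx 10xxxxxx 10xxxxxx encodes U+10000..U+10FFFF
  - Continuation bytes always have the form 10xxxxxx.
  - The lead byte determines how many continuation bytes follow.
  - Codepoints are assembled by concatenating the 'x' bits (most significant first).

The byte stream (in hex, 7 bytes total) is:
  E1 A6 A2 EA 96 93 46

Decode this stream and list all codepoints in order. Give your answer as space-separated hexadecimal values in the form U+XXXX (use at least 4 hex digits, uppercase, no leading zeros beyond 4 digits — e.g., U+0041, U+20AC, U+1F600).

Answer: U+19A2 U+A593 U+0046

Derivation:
Byte[0]=E1: 3-byte lead, need 2 cont bytes. acc=0x1
Byte[1]=A6: continuation. acc=(acc<<6)|0x26=0x66
Byte[2]=A2: continuation. acc=(acc<<6)|0x22=0x19A2
Completed: cp=U+19A2 (starts at byte 0)
Byte[3]=EA: 3-byte lead, need 2 cont bytes. acc=0xA
Byte[4]=96: continuation. acc=(acc<<6)|0x16=0x296
Byte[5]=93: continuation. acc=(acc<<6)|0x13=0xA593
Completed: cp=U+A593 (starts at byte 3)
Byte[6]=46: 1-byte ASCII. cp=U+0046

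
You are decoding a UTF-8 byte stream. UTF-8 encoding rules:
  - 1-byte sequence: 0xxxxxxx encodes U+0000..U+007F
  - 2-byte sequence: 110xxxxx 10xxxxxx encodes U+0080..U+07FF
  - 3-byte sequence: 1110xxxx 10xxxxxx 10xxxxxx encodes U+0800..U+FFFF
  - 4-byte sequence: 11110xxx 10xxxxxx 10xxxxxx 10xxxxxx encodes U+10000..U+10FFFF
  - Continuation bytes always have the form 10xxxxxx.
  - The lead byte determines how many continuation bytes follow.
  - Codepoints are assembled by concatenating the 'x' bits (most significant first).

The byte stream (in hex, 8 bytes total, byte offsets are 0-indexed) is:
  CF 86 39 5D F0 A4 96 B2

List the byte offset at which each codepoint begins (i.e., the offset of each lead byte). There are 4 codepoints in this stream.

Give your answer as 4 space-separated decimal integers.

Answer: 0 2 3 4

Derivation:
Byte[0]=CF: 2-byte lead, need 1 cont bytes. acc=0xF
Byte[1]=86: continuation. acc=(acc<<6)|0x06=0x3C6
Completed: cp=U+03C6 (starts at byte 0)
Byte[2]=39: 1-byte ASCII. cp=U+0039
Byte[3]=5D: 1-byte ASCII. cp=U+005D
Byte[4]=F0: 4-byte lead, need 3 cont bytes. acc=0x0
Byte[5]=A4: continuation. acc=(acc<<6)|0x24=0x24
Byte[6]=96: continuation. acc=(acc<<6)|0x16=0x916
Byte[7]=B2: continuation. acc=(acc<<6)|0x32=0x245B2
Completed: cp=U+245B2 (starts at byte 4)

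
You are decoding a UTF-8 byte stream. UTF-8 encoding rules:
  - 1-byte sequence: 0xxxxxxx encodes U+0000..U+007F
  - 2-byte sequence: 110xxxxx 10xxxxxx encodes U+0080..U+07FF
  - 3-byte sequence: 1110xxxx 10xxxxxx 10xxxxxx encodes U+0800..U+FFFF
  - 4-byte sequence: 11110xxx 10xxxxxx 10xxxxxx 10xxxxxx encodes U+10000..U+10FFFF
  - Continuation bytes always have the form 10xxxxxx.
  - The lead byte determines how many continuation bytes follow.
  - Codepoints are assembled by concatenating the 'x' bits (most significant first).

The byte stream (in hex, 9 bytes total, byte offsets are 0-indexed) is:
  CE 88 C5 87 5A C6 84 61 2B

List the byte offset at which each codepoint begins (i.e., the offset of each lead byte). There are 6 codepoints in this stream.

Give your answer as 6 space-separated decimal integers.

Byte[0]=CE: 2-byte lead, need 1 cont bytes. acc=0xE
Byte[1]=88: continuation. acc=(acc<<6)|0x08=0x388
Completed: cp=U+0388 (starts at byte 0)
Byte[2]=C5: 2-byte lead, need 1 cont bytes. acc=0x5
Byte[3]=87: continuation. acc=(acc<<6)|0x07=0x147
Completed: cp=U+0147 (starts at byte 2)
Byte[4]=5A: 1-byte ASCII. cp=U+005A
Byte[5]=C6: 2-byte lead, need 1 cont bytes. acc=0x6
Byte[6]=84: continuation. acc=(acc<<6)|0x04=0x184
Completed: cp=U+0184 (starts at byte 5)
Byte[7]=61: 1-byte ASCII. cp=U+0061
Byte[8]=2B: 1-byte ASCII. cp=U+002B

Answer: 0 2 4 5 7 8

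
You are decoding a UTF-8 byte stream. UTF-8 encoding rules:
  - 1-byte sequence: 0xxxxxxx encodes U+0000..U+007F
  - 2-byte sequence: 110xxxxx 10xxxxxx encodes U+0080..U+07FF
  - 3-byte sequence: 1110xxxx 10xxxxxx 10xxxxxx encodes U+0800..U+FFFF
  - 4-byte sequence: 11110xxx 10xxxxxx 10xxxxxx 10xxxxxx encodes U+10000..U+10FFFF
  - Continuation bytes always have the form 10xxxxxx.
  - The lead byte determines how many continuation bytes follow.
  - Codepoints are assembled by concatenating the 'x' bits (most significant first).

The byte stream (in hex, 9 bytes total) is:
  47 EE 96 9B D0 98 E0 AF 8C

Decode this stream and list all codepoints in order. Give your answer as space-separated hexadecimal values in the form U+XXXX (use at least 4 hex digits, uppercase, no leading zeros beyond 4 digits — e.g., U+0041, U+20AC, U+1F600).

Answer: U+0047 U+E59B U+0418 U+0BCC

Derivation:
Byte[0]=47: 1-byte ASCII. cp=U+0047
Byte[1]=EE: 3-byte lead, need 2 cont bytes. acc=0xE
Byte[2]=96: continuation. acc=(acc<<6)|0x16=0x396
Byte[3]=9B: continuation. acc=(acc<<6)|0x1B=0xE59B
Completed: cp=U+E59B (starts at byte 1)
Byte[4]=D0: 2-byte lead, need 1 cont bytes. acc=0x10
Byte[5]=98: continuation. acc=(acc<<6)|0x18=0x418
Completed: cp=U+0418 (starts at byte 4)
Byte[6]=E0: 3-byte lead, need 2 cont bytes. acc=0x0
Byte[7]=AF: continuation. acc=(acc<<6)|0x2F=0x2F
Byte[8]=8C: continuation. acc=(acc<<6)|0x0C=0xBCC
Completed: cp=U+0BCC (starts at byte 6)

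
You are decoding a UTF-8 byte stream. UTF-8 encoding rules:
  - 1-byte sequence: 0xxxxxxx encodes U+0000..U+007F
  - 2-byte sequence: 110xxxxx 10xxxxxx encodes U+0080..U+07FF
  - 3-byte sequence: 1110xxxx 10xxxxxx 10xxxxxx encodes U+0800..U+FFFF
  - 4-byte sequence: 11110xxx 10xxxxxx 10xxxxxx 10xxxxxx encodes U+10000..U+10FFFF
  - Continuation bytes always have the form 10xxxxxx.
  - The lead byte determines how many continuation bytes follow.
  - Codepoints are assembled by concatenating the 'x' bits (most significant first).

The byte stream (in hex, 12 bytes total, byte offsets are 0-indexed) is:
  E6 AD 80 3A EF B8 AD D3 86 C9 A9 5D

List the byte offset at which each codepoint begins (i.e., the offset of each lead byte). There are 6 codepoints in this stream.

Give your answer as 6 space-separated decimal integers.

Answer: 0 3 4 7 9 11

Derivation:
Byte[0]=E6: 3-byte lead, need 2 cont bytes. acc=0x6
Byte[1]=AD: continuation. acc=(acc<<6)|0x2D=0x1AD
Byte[2]=80: continuation. acc=(acc<<6)|0x00=0x6B40
Completed: cp=U+6B40 (starts at byte 0)
Byte[3]=3A: 1-byte ASCII. cp=U+003A
Byte[4]=EF: 3-byte lead, need 2 cont bytes. acc=0xF
Byte[5]=B8: continuation. acc=(acc<<6)|0x38=0x3F8
Byte[6]=AD: continuation. acc=(acc<<6)|0x2D=0xFE2D
Completed: cp=U+FE2D (starts at byte 4)
Byte[7]=D3: 2-byte lead, need 1 cont bytes. acc=0x13
Byte[8]=86: continuation. acc=(acc<<6)|0x06=0x4C6
Completed: cp=U+04C6 (starts at byte 7)
Byte[9]=C9: 2-byte lead, need 1 cont bytes. acc=0x9
Byte[10]=A9: continuation. acc=(acc<<6)|0x29=0x269
Completed: cp=U+0269 (starts at byte 9)
Byte[11]=5D: 1-byte ASCII. cp=U+005D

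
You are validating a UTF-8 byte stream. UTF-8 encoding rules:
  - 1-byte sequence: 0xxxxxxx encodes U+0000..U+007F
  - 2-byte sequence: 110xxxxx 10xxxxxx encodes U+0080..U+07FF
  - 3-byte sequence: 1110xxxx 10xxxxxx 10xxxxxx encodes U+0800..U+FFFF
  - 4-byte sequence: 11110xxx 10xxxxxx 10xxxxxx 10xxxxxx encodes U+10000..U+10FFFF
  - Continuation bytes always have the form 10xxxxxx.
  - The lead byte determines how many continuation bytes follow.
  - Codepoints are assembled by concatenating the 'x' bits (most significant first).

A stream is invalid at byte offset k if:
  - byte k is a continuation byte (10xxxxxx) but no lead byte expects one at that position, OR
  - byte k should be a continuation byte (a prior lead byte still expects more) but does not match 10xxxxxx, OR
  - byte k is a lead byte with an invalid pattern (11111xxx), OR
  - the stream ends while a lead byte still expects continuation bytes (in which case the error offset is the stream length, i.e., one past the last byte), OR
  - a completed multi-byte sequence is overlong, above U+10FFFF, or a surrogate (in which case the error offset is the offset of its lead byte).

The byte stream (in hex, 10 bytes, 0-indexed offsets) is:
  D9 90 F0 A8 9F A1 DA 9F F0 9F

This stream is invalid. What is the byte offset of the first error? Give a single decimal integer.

Byte[0]=D9: 2-byte lead, need 1 cont bytes. acc=0x19
Byte[1]=90: continuation. acc=(acc<<6)|0x10=0x650
Completed: cp=U+0650 (starts at byte 0)
Byte[2]=F0: 4-byte lead, need 3 cont bytes. acc=0x0
Byte[3]=A8: continuation. acc=(acc<<6)|0x28=0x28
Byte[4]=9F: continuation. acc=(acc<<6)|0x1F=0xA1F
Byte[5]=A1: continuation. acc=(acc<<6)|0x21=0x287E1
Completed: cp=U+287E1 (starts at byte 2)
Byte[6]=DA: 2-byte lead, need 1 cont bytes. acc=0x1A
Byte[7]=9F: continuation. acc=(acc<<6)|0x1F=0x69F
Completed: cp=U+069F (starts at byte 6)
Byte[8]=F0: 4-byte lead, need 3 cont bytes. acc=0x0
Byte[9]=9F: continuation. acc=(acc<<6)|0x1F=0x1F
Byte[10]: stream ended, expected continuation. INVALID

Answer: 10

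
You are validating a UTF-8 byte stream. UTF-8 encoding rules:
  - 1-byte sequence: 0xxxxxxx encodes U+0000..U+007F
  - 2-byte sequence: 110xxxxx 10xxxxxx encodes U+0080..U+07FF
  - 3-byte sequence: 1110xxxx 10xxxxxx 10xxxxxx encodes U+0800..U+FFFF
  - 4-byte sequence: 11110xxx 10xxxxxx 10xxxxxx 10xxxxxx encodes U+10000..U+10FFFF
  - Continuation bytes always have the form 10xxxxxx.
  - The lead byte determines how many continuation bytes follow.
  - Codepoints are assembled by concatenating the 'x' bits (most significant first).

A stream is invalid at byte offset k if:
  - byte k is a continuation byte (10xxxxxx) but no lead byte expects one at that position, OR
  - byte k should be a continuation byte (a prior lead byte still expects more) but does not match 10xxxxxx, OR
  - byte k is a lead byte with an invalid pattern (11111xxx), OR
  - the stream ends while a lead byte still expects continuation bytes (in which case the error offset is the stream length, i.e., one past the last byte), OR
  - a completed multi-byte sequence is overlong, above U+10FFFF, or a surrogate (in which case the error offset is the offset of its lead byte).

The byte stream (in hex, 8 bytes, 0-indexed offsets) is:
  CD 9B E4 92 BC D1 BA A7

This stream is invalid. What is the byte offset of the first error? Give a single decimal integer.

Answer: 7

Derivation:
Byte[0]=CD: 2-byte lead, need 1 cont bytes. acc=0xD
Byte[1]=9B: continuation. acc=(acc<<6)|0x1B=0x35B
Completed: cp=U+035B (starts at byte 0)
Byte[2]=E4: 3-byte lead, need 2 cont bytes. acc=0x4
Byte[3]=92: continuation. acc=(acc<<6)|0x12=0x112
Byte[4]=BC: continuation. acc=(acc<<6)|0x3C=0x44BC
Completed: cp=U+44BC (starts at byte 2)
Byte[5]=D1: 2-byte lead, need 1 cont bytes. acc=0x11
Byte[6]=BA: continuation. acc=(acc<<6)|0x3A=0x47A
Completed: cp=U+047A (starts at byte 5)
Byte[7]=A7: INVALID lead byte (not 0xxx/110x/1110/11110)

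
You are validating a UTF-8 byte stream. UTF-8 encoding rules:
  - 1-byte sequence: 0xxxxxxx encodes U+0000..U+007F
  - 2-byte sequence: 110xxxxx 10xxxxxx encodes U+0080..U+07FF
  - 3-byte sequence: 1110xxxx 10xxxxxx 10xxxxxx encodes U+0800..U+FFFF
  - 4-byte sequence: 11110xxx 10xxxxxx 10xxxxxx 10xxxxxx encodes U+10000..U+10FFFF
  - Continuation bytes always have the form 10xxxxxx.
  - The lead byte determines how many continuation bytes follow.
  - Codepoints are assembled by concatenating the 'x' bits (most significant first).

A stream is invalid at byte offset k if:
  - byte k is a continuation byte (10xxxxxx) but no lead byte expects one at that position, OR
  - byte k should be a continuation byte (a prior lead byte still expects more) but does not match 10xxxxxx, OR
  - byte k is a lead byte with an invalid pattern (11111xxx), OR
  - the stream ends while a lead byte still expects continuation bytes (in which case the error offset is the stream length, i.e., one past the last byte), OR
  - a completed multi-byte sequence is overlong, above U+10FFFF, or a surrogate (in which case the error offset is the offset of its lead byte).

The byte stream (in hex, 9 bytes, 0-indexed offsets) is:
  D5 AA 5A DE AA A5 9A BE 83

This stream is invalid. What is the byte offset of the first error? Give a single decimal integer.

Answer: 5

Derivation:
Byte[0]=D5: 2-byte lead, need 1 cont bytes. acc=0x15
Byte[1]=AA: continuation. acc=(acc<<6)|0x2A=0x56A
Completed: cp=U+056A (starts at byte 0)
Byte[2]=5A: 1-byte ASCII. cp=U+005A
Byte[3]=DE: 2-byte lead, need 1 cont bytes. acc=0x1E
Byte[4]=AA: continuation. acc=(acc<<6)|0x2A=0x7AA
Completed: cp=U+07AA (starts at byte 3)
Byte[5]=A5: INVALID lead byte (not 0xxx/110x/1110/11110)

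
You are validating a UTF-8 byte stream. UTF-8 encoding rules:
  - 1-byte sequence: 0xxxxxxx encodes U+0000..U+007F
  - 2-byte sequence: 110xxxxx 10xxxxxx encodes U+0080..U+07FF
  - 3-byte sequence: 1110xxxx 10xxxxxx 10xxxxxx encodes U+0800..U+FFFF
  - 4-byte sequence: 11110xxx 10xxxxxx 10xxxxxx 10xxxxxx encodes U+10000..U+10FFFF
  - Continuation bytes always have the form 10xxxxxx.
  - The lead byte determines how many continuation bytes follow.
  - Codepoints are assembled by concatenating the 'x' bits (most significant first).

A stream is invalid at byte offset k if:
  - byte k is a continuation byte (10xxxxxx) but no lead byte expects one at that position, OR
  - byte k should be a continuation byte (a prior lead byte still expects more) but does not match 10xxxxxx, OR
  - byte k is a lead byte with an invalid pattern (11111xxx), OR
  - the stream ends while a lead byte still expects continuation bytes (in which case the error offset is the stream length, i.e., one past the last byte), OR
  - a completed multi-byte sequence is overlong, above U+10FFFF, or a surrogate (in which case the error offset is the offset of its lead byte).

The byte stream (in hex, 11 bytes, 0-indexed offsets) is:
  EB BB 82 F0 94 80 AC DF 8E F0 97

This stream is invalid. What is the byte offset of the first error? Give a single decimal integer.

Byte[0]=EB: 3-byte lead, need 2 cont bytes. acc=0xB
Byte[1]=BB: continuation. acc=(acc<<6)|0x3B=0x2FB
Byte[2]=82: continuation. acc=(acc<<6)|0x02=0xBEC2
Completed: cp=U+BEC2 (starts at byte 0)
Byte[3]=F0: 4-byte lead, need 3 cont bytes. acc=0x0
Byte[4]=94: continuation. acc=(acc<<6)|0x14=0x14
Byte[5]=80: continuation. acc=(acc<<6)|0x00=0x500
Byte[6]=AC: continuation. acc=(acc<<6)|0x2C=0x1402C
Completed: cp=U+1402C (starts at byte 3)
Byte[7]=DF: 2-byte lead, need 1 cont bytes. acc=0x1F
Byte[8]=8E: continuation. acc=(acc<<6)|0x0E=0x7CE
Completed: cp=U+07CE (starts at byte 7)
Byte[9]=F0: 4-byte lead, need 3 cont bytes. acc=0x0
Byte[10]=97: continuation. acc=(acc<<6)|0x17=0x17
Byte[11]: stream ended, expected continuation. INVALID

Answer: 11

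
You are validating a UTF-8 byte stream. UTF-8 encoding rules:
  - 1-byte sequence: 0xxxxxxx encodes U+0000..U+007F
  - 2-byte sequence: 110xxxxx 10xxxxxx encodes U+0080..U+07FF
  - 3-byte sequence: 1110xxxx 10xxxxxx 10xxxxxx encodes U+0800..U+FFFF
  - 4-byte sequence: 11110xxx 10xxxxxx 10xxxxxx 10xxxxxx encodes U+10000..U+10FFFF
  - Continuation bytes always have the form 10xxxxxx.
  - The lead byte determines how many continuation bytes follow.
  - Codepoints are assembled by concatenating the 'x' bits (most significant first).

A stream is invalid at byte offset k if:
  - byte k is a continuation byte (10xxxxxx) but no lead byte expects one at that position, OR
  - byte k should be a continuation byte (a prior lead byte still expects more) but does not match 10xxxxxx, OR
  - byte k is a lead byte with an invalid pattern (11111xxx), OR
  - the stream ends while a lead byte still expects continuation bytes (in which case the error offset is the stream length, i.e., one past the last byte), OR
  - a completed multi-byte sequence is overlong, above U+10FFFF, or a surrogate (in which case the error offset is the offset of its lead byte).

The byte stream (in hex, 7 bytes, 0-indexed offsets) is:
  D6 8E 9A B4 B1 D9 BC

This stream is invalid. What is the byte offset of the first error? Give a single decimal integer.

Answer: 2

Derivation:
Byte[0]=D6: 2-byte lead, need 1 cont bytes. acc=0x16
Byte[1]=8E: continuation. acc=(acc<<6)|0x0E=0x58E
Completed: cp=U+058E (starts at byte 0)
Byte[2]=9A: INVALID lead byte (not 0xxx/110x/1110/11110)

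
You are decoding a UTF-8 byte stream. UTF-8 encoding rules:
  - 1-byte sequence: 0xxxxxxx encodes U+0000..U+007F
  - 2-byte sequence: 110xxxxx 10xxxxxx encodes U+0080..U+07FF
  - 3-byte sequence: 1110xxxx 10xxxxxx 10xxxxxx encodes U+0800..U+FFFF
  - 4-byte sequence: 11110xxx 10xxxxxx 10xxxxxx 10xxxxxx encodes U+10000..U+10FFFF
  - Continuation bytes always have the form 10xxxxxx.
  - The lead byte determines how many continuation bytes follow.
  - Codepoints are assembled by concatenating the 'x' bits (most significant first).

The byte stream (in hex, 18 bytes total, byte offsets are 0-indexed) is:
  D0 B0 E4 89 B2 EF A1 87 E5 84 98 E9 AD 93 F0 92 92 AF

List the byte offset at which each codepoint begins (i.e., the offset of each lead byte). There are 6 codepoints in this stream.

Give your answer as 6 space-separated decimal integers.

Answer: 0 2 5 8 11 14

Derivation:
Byte[0]=D0: 2-byte lead, need 1 cont bytes. acc=0x10
Byte[1]=B0: continuation. acc=(acc<<6)|0x30=0x430
Completed: cp=U+0430 (starts at byte 0)
Byte[2]=E4: 3-byte lead, need 2 cont bytes. acc=0x4
Byte[3]=89: continuation. acc=(acc<<6)|0x09=0x109
Byte[4]=B2: continuation. acc=(acc<<6)|0x32=0x4272
Completed: cp=U+4272 (starts at byte 2)
Byte[5]=EF: 3-byte lead, need 2 cont bytes. acc=0xF
Byte[6]=A1: continuation. acc=(acc<<6)|0x21=0x3E1
Byte[7]=87: continuation. acc=(acc<<6)|0x07=0xF847
Completed: cp=U+F847 (starts at byte 5)
Byte[8]=E5: 3-byte lead, need 2 cont bytes. acc=0x5
Byte[9]=84: continuation. acc=(acc<<6)|0x04=0x144
Byte[10]=98: continuation. acc=(acc<<6)|0x18=0x5118
Completed: cp=U+5118 (starts at byte 8)
Byte[11]=E9: 3-byte lead, need 2 cont bytes. acc=0x9
Byte[12]=AD: continuation. acc=(acc<<6)|0x2D=0x26D
Byte[13]=93: continuation. acc=(acc<<6)|0x13=0x9B53
Completed: cp=U+9B53 (starts at byte 11)
Byte[14]=F0: 4-byte lead, need 3 cont bytes. acc=0x0
Byte[15]=92: continuation. acc=(acc<<6)|0x12=0x12
Byte[16]=92: continuation. acc=(acc<<6)|0x12=0x492
Byte[17]=AF: continuation. acc=(acc<<6)|0x2F=0x124AF
Completed: cp=U+124AF (starts at byte 14)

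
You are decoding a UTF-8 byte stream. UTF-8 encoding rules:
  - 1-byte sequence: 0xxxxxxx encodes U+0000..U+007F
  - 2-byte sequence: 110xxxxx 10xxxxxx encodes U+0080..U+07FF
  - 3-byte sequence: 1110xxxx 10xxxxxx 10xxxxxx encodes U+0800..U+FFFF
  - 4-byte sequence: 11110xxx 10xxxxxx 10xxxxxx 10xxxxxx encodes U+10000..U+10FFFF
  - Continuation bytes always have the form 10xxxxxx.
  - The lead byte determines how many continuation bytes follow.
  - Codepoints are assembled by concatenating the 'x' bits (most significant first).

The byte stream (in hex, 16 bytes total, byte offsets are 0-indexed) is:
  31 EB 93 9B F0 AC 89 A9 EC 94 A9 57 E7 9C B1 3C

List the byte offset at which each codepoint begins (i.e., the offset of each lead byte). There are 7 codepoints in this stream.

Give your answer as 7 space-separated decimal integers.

Answer: 0 1 4 8 11 12 15

Derivation:
Byte[0]=31: 1-byte ASCII. cp=U+0031
Byte[1]=EB: 3-byte lead, need 2 cont bytes. acc=0xB
Byte[2]=93: continuation. acc=(acc<<6)|0x13=0x2D3
Byte[3]=9B: continuation. acc=(acc<<6)|0x1B=0xB4DB
Completed: cp=U+B4DB (starts at byte 1)
Byte[4]=F0: 4-byte lead, need 3 cont bytes. acc=0x0
Byte[5]=AC: continuation. acc=(acc<<6)|0x2C=0x2C
Byte[6]=89: continuation. acc=(acc<<6)|0x09=0xB09
Byte[7]=A9: continuation. acc=(acc<<6)|0x29=0x2C269
Completed: cp=U+2C269 (starts at byte 4)
Byte[8]=EC: 3-byte lead, need 2 cont bytes. acc=0xC
Byte[9]=94: continuation. acc=(acc<<6)|0x14=0x314
Byte[10]=A9: continuation. acc=(acc<<6)|0x29=0xC529
Completed: cp=U+C529 (starts at byte 8)
Byte[11]=57: 1-byte ASCII. cp=U+0057
Byte[12]=E7: 3-byte lead, need 2 cont bytes. acc=0x7
Byte[13]=9C: continuation. acc=(acc<<6)|0x1C=0x1DC
Byte[14]=B1: continuation. acc=(acc<<6)|0x31=0x7731
Completed: cp=U+7731 (starts at byte 12)
Byte[15]=3C: 1-byte ASCII. cp=U+003C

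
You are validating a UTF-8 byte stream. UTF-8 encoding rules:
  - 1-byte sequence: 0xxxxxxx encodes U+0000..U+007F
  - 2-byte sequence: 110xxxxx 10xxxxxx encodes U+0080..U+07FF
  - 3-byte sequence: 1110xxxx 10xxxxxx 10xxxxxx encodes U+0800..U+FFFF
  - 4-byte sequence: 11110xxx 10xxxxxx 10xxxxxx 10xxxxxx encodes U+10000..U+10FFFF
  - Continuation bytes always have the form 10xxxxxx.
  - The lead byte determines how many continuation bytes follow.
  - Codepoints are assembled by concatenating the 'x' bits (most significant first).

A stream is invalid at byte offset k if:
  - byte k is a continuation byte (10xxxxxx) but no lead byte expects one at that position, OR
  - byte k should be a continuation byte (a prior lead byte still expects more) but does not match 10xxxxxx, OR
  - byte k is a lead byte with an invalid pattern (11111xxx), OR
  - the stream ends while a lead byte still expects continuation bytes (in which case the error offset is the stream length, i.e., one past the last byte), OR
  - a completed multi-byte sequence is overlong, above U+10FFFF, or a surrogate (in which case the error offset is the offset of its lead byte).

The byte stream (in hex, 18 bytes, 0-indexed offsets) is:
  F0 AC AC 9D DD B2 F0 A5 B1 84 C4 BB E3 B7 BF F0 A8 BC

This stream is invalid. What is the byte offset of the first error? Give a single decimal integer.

Answer: 18

Derivation:
Byte[0]=F0: 4-byte lead, need 3 cont bytes. acc=0x0
Byte[1]=AC: continuation. acc=(acc<<6)|0x2C=0x2C
Byte[2]=AC: continuation. acc=(acc<<6)|0x2C=0xB2C
Byte[3]=9D: continuation. acc=(acc<<6)|0x1D=0x2CB1D
Completed: cp=U+2CB1D (starts at byte 0)
Byte[4]=DD: 2-byte lead, need 1 cont bytes. acc=0x1D
Byte[5]=B2: continuation. acc=(acc<<6)|0x32=0x772
Completed: cp=U+0772 (starts at byte 4)
Byte[6]=F0: 4-byte lead, need 3 cont bytes. acc=0x0
Byte[7]=A5: continuation. acc=(acc<<6)|0x25=0x25
Byte[8]=B1: continuation. acc=(acc<<6)|0x31=0x971
Byte[9]=84: continuation. acc=(acc<<6)|0x04=0x25C44
Completed: cp=U+25C44 (starts at byte 6)
Byte[10]=C4: 2-byte lead, need 1 cont bytes. acc=0x4
Byte[11]=BB: continuation. acc=(acc<<6)|0x3B=0x13B
Completed: cp=U+013B (starts at byte 10)
Byte[12]=E3: 3-byte lead, need 2 cont bytes. acc=0x3
Byte[13]=B7: continuation. acc=(acc<<6)|0x37=0xF7
Byte[14]=BF: continuation. acc=(acc<<6)|0x3F=0x3DFF
Completed: cp=U+3DFF (starts at byte 12)
Byte[15]=F0: 4-byte lead, need 3 cont bytes. acc=0x0
Byte[16]=A8: continuation. acc=(acc<<6)|0x28=0x28
Byte[17]=BC: continuation. acc=(acc<<6)|0x3C=0xA3C
Byte[18]: stream ended, expected continuation. INVALID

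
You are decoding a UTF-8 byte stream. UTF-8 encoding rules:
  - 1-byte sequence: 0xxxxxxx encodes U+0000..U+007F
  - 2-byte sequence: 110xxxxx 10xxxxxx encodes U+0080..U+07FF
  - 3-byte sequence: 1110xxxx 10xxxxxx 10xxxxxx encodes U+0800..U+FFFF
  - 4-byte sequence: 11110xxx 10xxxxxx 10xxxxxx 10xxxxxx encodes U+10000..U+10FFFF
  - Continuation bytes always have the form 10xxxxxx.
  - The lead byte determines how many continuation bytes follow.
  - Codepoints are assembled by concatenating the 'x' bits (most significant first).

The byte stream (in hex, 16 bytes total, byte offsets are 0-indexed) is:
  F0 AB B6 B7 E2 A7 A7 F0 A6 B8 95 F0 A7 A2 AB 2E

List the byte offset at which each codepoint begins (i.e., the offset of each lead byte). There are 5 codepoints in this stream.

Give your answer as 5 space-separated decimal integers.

Answer: 0 4 7 11 15

Derivation:
Byte[0]=F0: 4-byte lead, need 3 cont bytes. acc=0x0
Byte[1]=AB: continuation. acc=(acc<<6)|0x2B=0x2B
Byte[2]=B6: continuation. acc=(acc<<6)|0x36=0xAF6
Byte[3]=B7: continuation. acc=(acc<<6)|0x37=0x2BDB7
Completed: cp=U+2BDB7 (starts at byte 0)
Byte[4]=E2: 3-byte lead, need 2 cont bytes. acc=0x2
Byte[5]=A7: continuation. acc=(acc<<6)|0x27=0xA7
Byte[6]=A7: continuation. acc=(acc<<6)|0x27=0x29E7
Completed: cp=U+29E7 (starts at byte 4)
Byte[7]=F0: 4-byte lead, need 3 cont bytes. acc=0x0
Byte[8]=A6: continuation. acc=(acc<<6)|0x26=0x26
Byte[9]=B8: continuation. acc=(acc<<6)|0x38=0x9B8
Byte[10]=95: continuation. acc=(acc<<6)|0x15=0x26E15
Completed: cp=U+26E15 (starts at byte 7)
Byte[11]=F0: 4-byte lead, need 3 cont bytes. acc=0x0
Byte[12]=A7: continuation. acc=(acc<<6)|0x27=0x27
Byte[13]=A2: continuation. acc=(acc<<6)|0x22=0x9E2
Byte[14]=AB: continuation. acc=(acc<<6)|0x2B=0x278AB
Completed: cp=U+278AB (starts at byte 11)
Byte[15]=2E: 1-byte ASCII. cp=U+002E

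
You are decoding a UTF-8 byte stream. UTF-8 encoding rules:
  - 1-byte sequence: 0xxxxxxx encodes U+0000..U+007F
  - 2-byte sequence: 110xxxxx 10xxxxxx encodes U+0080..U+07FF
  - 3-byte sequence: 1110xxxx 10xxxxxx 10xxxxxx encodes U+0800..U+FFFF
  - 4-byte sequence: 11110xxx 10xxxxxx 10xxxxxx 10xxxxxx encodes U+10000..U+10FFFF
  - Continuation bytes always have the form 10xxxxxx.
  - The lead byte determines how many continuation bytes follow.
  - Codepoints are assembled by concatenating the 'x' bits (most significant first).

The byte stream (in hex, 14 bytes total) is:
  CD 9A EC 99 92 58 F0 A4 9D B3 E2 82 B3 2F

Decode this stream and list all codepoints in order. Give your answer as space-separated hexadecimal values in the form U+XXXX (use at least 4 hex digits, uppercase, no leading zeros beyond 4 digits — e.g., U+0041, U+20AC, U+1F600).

Byte[0]=CD: 2-byte lead, need 1 cont bytes. acc=0xD
Byte[1]=9A: continuation. acc=(acc<<6)|0x1A=0x35A
Completed: cp=U+035A (starts at byte 0)
Byte[2]=EC: 3-byte lead, need 2 cont bytes. acc=0xC
Byte[3]=99: continuation. acc=(acc<<6)|0x19=0x319
Byte[4]=92: continuation. acc=(acc<<6)|0x12=0xC652
Completed: cp=U+C652 (starts at byte 2)
Byte[5]=58: 1-byte ASCII. cp=U+0058
Byte[6]=F0: 4-byte lead, need 3 cont bytes. acc=0x0
Byte[7]=A4: continuation. acc=(acc<<6)|0x24=0x24
Byte[8]=9D: continuation. acc=(acc<<6)|0x1D=0x91D
Byte[9]=B3: continuation. acc=(acc<<6)|0x33=0x24773
Completed: cp=U+24773 (starts at byte 6)
Byte[10]=E2: 3-byte lead, need 2 cont bytes. acc=0x2
Byte[11]=82: continuation. acc=(acc<<6)|0x02=0x82
Byte[12]=B3: continuation. acc=(acc<<6)|0x33=0x20B3
Completed: cp=U+20B3 (starts at byte 10)
Byte[13]=2F: 1-byte ASCII. cp=U+002F

Answer: U+035A U+C652 U+0058 U+24773 U+20B3 U+002F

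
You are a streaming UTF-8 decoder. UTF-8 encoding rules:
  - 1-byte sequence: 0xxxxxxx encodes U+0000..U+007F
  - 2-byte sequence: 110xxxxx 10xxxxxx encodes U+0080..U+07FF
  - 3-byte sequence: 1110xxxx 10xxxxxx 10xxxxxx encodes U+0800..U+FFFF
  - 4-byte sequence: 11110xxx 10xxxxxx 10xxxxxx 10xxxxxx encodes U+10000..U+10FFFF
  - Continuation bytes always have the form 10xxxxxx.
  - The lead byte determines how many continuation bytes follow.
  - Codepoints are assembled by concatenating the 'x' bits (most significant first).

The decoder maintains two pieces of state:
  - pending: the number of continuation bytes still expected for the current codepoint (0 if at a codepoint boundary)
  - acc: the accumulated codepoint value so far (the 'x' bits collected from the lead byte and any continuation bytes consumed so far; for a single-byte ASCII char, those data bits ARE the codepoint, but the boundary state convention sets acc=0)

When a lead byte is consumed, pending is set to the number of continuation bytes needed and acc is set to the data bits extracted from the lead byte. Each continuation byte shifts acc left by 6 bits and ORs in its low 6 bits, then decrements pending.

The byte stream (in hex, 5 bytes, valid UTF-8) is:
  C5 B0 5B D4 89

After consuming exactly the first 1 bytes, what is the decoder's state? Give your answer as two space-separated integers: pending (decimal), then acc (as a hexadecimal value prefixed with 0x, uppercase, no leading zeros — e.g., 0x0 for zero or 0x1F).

Byte[0]=C5: 2-byte lead. pending=1, acc=0x5

Answer: 1 0x5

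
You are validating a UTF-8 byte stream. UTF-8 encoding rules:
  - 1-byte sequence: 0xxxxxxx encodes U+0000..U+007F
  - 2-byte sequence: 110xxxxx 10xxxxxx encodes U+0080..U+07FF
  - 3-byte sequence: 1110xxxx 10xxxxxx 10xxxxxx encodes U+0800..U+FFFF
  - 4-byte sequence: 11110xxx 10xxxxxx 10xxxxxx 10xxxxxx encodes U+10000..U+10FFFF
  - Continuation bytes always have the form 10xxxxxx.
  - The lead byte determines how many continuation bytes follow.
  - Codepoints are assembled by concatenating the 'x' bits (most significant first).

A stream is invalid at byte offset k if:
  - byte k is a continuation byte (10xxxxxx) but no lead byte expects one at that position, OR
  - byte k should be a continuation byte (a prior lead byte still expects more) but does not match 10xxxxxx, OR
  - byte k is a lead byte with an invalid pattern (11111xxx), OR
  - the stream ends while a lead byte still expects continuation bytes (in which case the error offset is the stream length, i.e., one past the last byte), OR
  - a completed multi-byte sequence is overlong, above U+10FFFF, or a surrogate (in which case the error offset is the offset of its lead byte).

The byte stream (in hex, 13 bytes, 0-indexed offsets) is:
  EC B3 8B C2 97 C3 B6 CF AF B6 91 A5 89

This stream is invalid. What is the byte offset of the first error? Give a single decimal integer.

Answer: 9

Derivation:
Byte[0]=EC: 3-byte lead, need 2 cont bytes. acc=0xC
Byte[1]=B3: continuation. acc=(acc<<6)|0x33=0x333
Byte[2]=8B: continuation. acc=(acc<<6)|0x0B=0xCCCB
Completed: cp=U+CCCB (starts at byte 0)
Byte[3]=C2: 2-byte lead, need 1 cont bytes. acc=0x2
Byte[4]=97: continuation. acc=(acc<<6)|0x17=0x97
Completed: cp=U+0097 (starts at byte 3)
Byte[5]=C3: 2-byte lead, need 1 cont bytes. acc=0x3
Byte[6]=B6: continuation. acc=(acc<<6)|0x36=0xF6
Completed: cp=U+00F6 (starts at byte 5)
Byte[7]=CF: 2-byte lead, need 1 cont bytes. acc=0xF
Byte[8]=AF: continuation. acc=(acc<<6)|0x2F=0x3EF
Completed: cp=U+03EF (starts at byte 7)
Byte[9]=B6: INVALID lead byte (not 0xxx/110x/1110/11110)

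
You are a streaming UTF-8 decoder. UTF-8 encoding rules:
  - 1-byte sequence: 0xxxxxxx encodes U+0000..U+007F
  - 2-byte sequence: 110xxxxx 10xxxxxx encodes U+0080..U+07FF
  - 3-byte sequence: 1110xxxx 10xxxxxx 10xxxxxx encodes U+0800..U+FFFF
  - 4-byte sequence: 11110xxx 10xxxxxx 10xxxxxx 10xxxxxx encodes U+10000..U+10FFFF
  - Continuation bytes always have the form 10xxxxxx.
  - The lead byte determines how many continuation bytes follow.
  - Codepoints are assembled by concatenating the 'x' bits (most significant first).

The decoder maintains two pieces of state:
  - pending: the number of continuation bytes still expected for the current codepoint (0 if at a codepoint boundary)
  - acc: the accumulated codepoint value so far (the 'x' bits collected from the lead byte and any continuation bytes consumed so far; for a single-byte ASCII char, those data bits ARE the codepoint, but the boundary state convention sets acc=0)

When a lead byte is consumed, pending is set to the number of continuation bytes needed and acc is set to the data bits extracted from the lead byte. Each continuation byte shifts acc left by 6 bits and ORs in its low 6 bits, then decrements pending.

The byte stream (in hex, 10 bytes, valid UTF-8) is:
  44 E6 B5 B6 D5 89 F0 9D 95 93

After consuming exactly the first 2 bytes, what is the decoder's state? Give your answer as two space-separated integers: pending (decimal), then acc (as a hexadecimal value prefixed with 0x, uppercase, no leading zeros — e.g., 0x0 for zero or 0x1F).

Byte[0]=44: 1-byte. pending=0, acc=0x0
Byte[1]=E6: 3-byte lead. pending=2, acc=0x6

Answer: 2 0x6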